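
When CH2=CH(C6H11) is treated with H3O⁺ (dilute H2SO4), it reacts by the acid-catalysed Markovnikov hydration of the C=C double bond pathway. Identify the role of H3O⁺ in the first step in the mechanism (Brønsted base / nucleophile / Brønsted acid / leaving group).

Brønsted acid

Step 1: The π electrons of the C=C bond attack a proton of H3O⁺; Markovnikov addition places the new C–H on the less-substituted alkene carbon, so the positive charge ends up on the more-substituted carbon — a secondary carbocation. H2O is released.
H3O⁺ in the first step donates a proton in a proton-transfer step — a Brønsted acid.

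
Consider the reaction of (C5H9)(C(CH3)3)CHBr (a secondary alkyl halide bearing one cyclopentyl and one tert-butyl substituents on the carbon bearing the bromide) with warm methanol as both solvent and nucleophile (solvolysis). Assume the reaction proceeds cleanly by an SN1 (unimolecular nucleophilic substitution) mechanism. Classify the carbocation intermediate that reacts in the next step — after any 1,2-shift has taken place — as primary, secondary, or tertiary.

tertiary

Step 1: Ionisation: the C–Br σ-bond cleaves heterolytically; both bonding electrons depart with Br⁻, leaving a secondary carbocation at the α-carbon.
Step 2: Carbocation rearrangement: a 1,2-hydride shift from the adjacent cyclopentyl carbon converts the initially-formed secondary cation into the more stable tertiary cation.
The cation rearranges from secondary to tertiary via a 1,2-hydride shift from the adjacent cyclopentyl carbon; the tertiary cation is what reacts next.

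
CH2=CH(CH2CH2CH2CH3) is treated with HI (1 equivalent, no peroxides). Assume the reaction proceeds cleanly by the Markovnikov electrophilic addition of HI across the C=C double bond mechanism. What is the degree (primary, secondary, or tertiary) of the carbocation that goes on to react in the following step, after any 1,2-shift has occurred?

secondary

Step 1: Electrophilic addition begins with the π(C=C) electrons forming a bond to the proton of HI. Following Markovnikov's rule, the resulting cation is secondary. The H–I bond breaks heterolytically, releasing I⁻.
No single 1,2-shift to an adjacent carbon would give a more-substituted cation, so no rearrangement occurs.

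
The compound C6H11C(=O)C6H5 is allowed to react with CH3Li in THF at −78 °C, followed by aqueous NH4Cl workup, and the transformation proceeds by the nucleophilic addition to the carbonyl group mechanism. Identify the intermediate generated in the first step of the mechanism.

Step 1: Nucleophilic addition: the carbanion-like carbon of CH3Li adds to the carbonyl carbon, pushing the π(C=O) electron pair onto oxygen and giving a tetrahedral alkoxide.
After step 1 the species present is a tetrahedral alkoxide intermediate.

tetrahedral alkoxide intermediate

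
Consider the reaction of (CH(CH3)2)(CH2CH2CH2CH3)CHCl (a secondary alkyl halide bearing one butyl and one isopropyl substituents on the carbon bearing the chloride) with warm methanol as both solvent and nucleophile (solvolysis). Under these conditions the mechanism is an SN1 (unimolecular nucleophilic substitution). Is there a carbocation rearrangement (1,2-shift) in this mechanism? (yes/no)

yes

The first-formed carbocation is secondary.
The adjacent isopropyl carbon already bears 2 other carbon substituents and has a hydrogen to migrate; after a 1,2-hydride shift from that carbon the positive charge sits on a tertiary centre.
Tertiary is more stable than secondary, so the shift occurs.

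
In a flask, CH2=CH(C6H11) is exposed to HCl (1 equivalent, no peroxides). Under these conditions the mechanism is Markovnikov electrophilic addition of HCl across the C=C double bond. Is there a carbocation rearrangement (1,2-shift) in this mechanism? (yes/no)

The first-formed carbocation is secondary.
The adjacent cyclohexyl carbon already bears 2 other carbon substituents and has a hydrogen to migrate; after a 1,2-hydride shift from that carbon the positive charge sits on a tertiary centre.
Tertiary is more stable than secondary, so the shift occurs.

yes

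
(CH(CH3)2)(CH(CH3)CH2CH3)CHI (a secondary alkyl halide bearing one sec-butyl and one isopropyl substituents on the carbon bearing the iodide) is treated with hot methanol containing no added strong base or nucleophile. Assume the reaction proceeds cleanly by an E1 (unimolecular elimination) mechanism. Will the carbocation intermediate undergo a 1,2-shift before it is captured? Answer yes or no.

yes

The first-formed carbocation is secondary.
The adjacent sec-butyl carbon already bears 2 other carbon substituents and has a hydrogen to migrate; after a 1,2-hydride shift from that carbon the positive charge sits on a tertiary centre.
Tertiary is more stable than secondary, so the shift occurs.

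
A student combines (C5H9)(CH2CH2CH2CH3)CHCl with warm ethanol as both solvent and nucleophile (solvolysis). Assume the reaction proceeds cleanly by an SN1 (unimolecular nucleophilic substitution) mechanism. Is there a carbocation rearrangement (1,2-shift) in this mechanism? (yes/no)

yes

The first-formed carbocation is secondary.
The adjacent cyclopentyl carbon already bears 2 other carbon substituents and has a hydrogen to migrate; after a 1,2-hydride shift from that carbon the positive charge sits on a tertiary centre.
Tertiary is more stable than secondary, so the shift occurs.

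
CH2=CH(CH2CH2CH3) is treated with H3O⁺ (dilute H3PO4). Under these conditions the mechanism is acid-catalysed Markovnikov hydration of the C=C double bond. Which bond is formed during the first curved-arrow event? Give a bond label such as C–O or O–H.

Step 1: Electrophilic addition begins with the π(C=C) electrons forming a bond to the proton of H3O⁺. Following Markovnikov's rule, the resulting cation is secondary. H2O is released.
The bond formed in this step is the C–H bond.

C–H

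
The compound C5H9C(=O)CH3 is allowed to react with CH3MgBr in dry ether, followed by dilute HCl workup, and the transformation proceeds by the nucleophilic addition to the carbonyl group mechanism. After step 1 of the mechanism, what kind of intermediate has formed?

Step 1: A lone pair / filled orbital on the carbanion-like carbon of CH3MgBr attacks the electrophilic carbonyl carbon; the π(C=O) electrons shift onto oxygen, producing a tetrahedral alkoxide intermediate.
After step 1 the species present is a tetrahedral alkoxide intermediate.

tetrahedral alkoxide intermediate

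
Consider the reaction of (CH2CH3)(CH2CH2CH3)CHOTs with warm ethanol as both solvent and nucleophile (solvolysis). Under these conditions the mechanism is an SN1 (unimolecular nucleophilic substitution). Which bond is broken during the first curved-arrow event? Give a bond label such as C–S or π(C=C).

C–O

Step 1: Unassisted departure of TsO⁻ (taking the C–O bonding pair) generates a secondary carbocation.
The bond broken in this step is the C–O bond.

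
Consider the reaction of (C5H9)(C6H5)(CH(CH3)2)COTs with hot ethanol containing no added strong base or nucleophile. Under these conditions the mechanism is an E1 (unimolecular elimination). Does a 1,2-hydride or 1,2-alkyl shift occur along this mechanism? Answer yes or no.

The first-formed carbocation is tertiary.
No single 1,2-shift to an adjacent carbon would produce a more-substituted cation than the one already present, so no rearrangement occurs.

no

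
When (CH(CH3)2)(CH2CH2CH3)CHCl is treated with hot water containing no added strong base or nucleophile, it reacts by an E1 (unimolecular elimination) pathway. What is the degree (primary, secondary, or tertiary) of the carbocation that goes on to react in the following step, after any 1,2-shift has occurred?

Step 1: The C–Cl bond breaks with both electrons going to the chloride; Cl⁻ leaves and a secondary carbocation remains.
Step 2: Carbocation rearrangement: a 1,2-hydride shift from the adjacent isopropyl carbon converts the initially-formed secondary cation into the more stable tertiary cation.
The cation rearranges from secondary to tertiary via a 1,2-hydride shift from the adjacent isopropyl carbon; the tertiary cation is what reacts next.

tertiary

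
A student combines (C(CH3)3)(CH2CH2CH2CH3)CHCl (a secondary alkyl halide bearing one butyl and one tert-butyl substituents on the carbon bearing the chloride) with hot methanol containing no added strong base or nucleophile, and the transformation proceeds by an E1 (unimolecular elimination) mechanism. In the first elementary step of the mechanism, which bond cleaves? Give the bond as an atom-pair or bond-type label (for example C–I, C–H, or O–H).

C–Cl

Step 1: The C–Cl bond breaks with both electrons going to the chloride; Cl⁻ leaves and a secondary carbocation remains.
The bond broken in this step is the C–Cl bond.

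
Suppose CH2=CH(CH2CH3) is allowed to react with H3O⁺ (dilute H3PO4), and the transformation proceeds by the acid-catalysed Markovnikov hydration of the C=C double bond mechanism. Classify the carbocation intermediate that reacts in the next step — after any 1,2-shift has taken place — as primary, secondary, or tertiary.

secondary

Step 1: Protonation of the alkene by H3O⁺: the π bond acts as the nucleophile and picks up H⁺, giving the more stable (Markovnikov) secondary carbocation. H2O is released.
No single 1,2-shift to an adjacent carbon would give a more-substituted cation, so no rearrangement occurs.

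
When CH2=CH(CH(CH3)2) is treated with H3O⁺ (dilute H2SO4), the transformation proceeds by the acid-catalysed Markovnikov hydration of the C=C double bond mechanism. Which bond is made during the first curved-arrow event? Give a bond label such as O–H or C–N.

C–H

Step 1: The π electrons of the C=C bond attack a proton of H3O⁺; Markovnikov addition places the new C–H on the less-substituted alkene carbon, so the positive charge ends up on the more-substituted carbon — a secondary carbocation. H2O is released.
The bond formed in this step is the C–H bond.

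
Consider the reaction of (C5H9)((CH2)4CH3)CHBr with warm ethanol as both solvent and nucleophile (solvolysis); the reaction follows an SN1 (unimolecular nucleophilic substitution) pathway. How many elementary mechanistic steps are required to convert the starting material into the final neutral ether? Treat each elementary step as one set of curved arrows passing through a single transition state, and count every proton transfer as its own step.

4

Step 1: Rate-determining heterolysis of the C–Br bond gives Br⁻ and a secondary carbocation.
Step 2: A 1,2-hydride shift from the adjacent cyclopentyl carbon moves the positive charge from the secondary centre to an adjacent carbon, generating a more stable tertiary carbocation.
Step 3: A lone pair on the oxygen of CH3CH2OH attacks the carbocation, forming a new C–O σ-bond and an oxonium ion.
Step 4: Proton transfer from the O–H of the oxonium ion to a solvent molecule delivers the neutral ether.
Total: 4 elementary steps.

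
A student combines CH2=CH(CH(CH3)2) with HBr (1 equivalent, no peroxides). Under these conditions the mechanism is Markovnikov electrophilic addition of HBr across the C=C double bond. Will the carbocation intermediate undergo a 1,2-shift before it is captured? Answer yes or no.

yes

The first-formed carbocation is secondary.
The adjacent isopropyl carbon already bears 2 other carbon substituents and has a hydrogen to migrate; after a 1,2-hydride shift from that carbon the positive charge sits on a tertiary centre.
Tertiary is more stable than secondary, so the shift occurs.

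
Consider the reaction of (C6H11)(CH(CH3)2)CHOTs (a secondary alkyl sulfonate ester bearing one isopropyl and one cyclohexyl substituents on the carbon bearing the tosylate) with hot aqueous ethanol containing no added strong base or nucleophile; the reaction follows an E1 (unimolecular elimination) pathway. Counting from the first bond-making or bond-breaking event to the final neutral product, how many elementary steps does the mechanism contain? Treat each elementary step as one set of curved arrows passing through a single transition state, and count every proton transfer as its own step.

3

Step 1: Unassisted departure of TsO⁻ (taking the C–O bonding pair) generates a secondary carbocation.
Step 2: A hydride (H with its bonding pair) migrates from the adjacent isopropyl carbon to the cationic centre — a 1,2-hydride shift — upgrading the secondary cation to a tertiary one.
Step 3: A water (or ethanol) molecule (solvent) deprotonates a β-carbon; as the C–H bond breaks, those electrons form the new alkene π bond.
Total: 3 elementary steps.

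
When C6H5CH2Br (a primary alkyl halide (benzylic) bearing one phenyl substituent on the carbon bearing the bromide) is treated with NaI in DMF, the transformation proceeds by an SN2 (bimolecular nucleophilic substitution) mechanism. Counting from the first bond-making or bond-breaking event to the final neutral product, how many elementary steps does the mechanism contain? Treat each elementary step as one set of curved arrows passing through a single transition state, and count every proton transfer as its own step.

1

Step 1: I⁻ attacks the back face of the α-carbon while Br⁻ departs with the C–Br bonding pair — a single concerted displacement through a pentacoordinate transition state.
Total: 1 elementary step.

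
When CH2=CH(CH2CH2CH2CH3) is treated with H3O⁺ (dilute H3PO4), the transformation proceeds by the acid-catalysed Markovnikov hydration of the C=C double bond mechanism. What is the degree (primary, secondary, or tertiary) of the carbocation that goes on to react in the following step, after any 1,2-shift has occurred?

Step 1: Electrophilic addition begins with the π(C=C) electrons forming a bond to the proton of H3O⁺. Following Markovnikov's rule, the resulting cation is secondary. H2O is released.
No single 1,2-shift to an adjacent carbon would give a more-substituted cation, so no rearrangement occurs.

secondary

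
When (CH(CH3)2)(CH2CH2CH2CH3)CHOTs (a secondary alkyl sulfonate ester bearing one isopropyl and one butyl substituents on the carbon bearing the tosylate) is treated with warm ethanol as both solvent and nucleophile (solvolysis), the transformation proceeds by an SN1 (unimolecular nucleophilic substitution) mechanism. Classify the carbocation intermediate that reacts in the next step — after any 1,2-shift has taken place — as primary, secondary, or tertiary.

tertiary

Step 1: Ionisation: the C–O σ-bond cleaves heterolytically; both bonding electrons depart with TsO⁻, leaving a secondary carbocation at the α-carbon.
Step 2: A hydride (H with its bonding pair) migrates from the adjacent isopropyl carbon to the cationic centre — a 1,2-hydride shift — upgrading the secondary cation to a tertiary one.
The cation rearranges from secondary to tertiary via a 1,2-hydride shift from the adjacent isopropyl carbon; the tertiary cation is what reacts next.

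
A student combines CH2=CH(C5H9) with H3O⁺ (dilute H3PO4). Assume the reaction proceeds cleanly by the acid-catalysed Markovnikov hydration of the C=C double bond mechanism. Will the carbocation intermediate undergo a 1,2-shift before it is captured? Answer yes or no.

yes

The first-formed carbocation is secondary.
The adjacent cyclopentyl carbon already bears 2 other carbon substituents and has a hydrogen to migrate; after a 1,2-hydride shift from that carbon the positive charge sits on a tertiary centre.
Tertiary is more stable than secondary, so the shift occurs.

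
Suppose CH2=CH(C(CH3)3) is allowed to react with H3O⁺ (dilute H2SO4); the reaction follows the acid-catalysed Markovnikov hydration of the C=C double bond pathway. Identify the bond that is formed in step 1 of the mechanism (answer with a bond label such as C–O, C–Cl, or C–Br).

C–H

Step 1: The π electrons of the C=C bond attack a proton of H3O⁺; Markovnikov addition places the new C–H on the less-substituted alkene carbon, so the positive charge ends up on the more-substituted carbon — a secondary carbocation. H2O is released.
The bond formed in this step is the C–H bond.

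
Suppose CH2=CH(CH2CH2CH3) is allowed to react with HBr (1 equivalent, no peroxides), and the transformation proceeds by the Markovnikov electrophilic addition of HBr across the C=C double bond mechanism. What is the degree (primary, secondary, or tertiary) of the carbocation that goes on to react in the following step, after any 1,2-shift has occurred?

Step 1: Protonation of the alkene by HBr: the π bond acts as the nucleophile and picks up H⁺, giving the more stable (Markovnikov) secondary carbocation. The H–Br bond breaks heterolytically, releasing Br⁻.
No single 1,2-shift to an adjacent carbon would give a more-substituted cation, so no rearrangement occurs.

secondary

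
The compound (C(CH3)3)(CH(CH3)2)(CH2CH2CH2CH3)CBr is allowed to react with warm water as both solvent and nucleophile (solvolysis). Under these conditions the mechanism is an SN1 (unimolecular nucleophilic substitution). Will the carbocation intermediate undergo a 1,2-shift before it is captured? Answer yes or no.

The first-formed carbocation is tertiary.
No single 1,2-shift to an adjacent carbon would produce a more-substituted cation than the one already present, so no rearrangement occurs.

no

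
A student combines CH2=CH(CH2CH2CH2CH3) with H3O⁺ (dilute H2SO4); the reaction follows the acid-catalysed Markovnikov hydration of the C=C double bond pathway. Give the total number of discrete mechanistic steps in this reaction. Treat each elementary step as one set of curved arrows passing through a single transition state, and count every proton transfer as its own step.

3

Step 1: The π electrons of the C=C bond attack a proton of H3O⁺; Markovnikov addition places the new C–H on the less-substituted alkene carbon, so the positive charge ends up on the more-substituted carbon — a secondary carbocation. H2O is released.
(No 1,2-shift: no single shift to an adjacent carbon would give a more stable cation.)
Step 2: A lone pair on the oxygen of H2O attacks the carbocation, forming a C–O bond and an oxonium ion (a protonated alcohol).
Step 3: H2O removes a proton from the oxonium oxygen, regenerating H3O⁺ and giving the neutral alcohol.
Total: 3 elementary steps.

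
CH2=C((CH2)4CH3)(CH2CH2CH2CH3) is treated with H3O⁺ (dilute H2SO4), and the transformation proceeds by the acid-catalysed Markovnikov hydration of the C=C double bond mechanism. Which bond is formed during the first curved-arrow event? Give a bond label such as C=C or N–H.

C–H

Step 1: Protonation of the alkene by H3O⁺: the π bond acts as the nucleophile and picks up H⁺, giving the more stable (Markovnikov) tertiary carbocation. H2O is released.
The bond formed in this step is the C–H bond.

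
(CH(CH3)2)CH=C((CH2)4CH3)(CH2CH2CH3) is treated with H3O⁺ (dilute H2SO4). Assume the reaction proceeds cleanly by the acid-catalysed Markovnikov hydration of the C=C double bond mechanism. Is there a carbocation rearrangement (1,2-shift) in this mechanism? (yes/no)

The first-formed carbocation is tertiary.
No single 1,2-shift to an adjacent carbon would produce a more-substituted cation than the one already present, so no rearrangement occurs.

no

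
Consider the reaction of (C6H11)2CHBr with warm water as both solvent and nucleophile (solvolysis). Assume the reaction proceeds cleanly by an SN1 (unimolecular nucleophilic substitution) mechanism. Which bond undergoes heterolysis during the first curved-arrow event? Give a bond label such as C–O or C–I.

C–Br

Step 1: Ionisation: the C–Br σ-bond cleaves heterolytically; both bonding electrons depart with Br⁻, leaving a secondary carbocation at the α-carbon.
The bond broken in this step is the C–Br bond.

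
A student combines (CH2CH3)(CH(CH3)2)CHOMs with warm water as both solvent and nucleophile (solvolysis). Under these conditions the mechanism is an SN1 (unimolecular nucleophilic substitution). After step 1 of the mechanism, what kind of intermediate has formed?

secondary carbocation

Step 1: The C–O bond breaks with both electrons going to the mesylate; MsO⁻ leaves and a secondary carbocation remains.
After step 1 the species present is a secondary carbocation.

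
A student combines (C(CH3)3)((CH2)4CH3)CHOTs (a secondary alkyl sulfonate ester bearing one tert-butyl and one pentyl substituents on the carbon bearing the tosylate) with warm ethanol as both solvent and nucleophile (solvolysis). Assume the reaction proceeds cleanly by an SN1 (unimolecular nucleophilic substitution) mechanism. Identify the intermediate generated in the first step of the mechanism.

secondary carbocation

Step 1: Ionisation: the C–O σ-bond cleaves heterolytically; both bonding electrons depart with TsO⁻, leaving a secondary carbocation at the α-carbon.
After step 1 the species present is a secondary carbocation.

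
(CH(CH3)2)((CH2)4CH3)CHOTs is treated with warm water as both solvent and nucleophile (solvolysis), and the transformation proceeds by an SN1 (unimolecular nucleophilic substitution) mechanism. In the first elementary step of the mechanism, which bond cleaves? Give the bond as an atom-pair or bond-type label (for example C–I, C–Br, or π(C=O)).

C–O

Step 1: Rate-determining heterolysis of the C–O bond gives TsO⁻ and a secondary carbocation.
The bond broken in this step is the C–O bond.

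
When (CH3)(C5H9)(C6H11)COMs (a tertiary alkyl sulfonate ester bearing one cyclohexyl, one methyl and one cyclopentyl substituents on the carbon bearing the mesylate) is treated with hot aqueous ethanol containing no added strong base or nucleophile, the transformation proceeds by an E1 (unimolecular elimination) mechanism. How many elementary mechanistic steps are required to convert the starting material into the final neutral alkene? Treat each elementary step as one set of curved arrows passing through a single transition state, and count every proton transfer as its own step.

2

Step 1: Rate-determining heterolysis of the C–O bond gives MsO⁻ and a tertiary carbocation.
(No 1,2-shift: no single shift to an adjacent carbon would give a more stable cation.)
Step 2: Loss of a β-proton to a water (or ethanol) molecule of the solvent: the C–H bonding pair collapses toward the cationic carbon to form the C=C π bond, yielding the alkene.
Total: 2 elementary steps.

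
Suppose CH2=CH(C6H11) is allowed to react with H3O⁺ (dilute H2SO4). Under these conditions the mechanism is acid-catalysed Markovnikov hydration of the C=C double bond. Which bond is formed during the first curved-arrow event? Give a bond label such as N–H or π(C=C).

Step 1: The π electrons of the C=C bond attack a proton of H3O⁺; Markovnikov addition places the new C–H on the less-substituted alkene carbon, so the positive charge ends up on the more-substituted carbon — a secondary carbocation. H2O is released.
The bond formed in this step is the C–H bond.

C–H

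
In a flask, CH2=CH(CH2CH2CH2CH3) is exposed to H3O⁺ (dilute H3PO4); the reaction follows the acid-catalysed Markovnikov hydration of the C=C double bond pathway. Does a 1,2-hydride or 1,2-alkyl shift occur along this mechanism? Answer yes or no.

no

The first-formed carbocation is secondary.
No single 1,2-shift to an adjacent carbon would produce a more-substituted cation than the one already present, so no rearrangement occurs.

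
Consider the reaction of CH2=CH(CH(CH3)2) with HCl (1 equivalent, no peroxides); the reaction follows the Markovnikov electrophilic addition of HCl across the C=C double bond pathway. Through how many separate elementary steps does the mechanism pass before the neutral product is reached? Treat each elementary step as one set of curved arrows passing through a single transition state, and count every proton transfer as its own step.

3

Step 1: Protonation of the alkene by HCl: the π bond acts as the nucleophile and picks up H⁺, giving the more stable (Markovnikov) secondary carbocation. The H–Cl bond breaks heterolytically, releasing Cl⁻.
Step 2: A hydride (H with its bonding pair) migrates from the adjacent isopropyl carbon to the cationic centre — a 1,2-hydride shift — upgrading the secondary cation to a tertiary one.
Step 3: Cl⁻ captures the cation: a lone pair on Cl⁻ fills the empty p orbital, producing the alkyl halide product.
Total: 3 elementary steps.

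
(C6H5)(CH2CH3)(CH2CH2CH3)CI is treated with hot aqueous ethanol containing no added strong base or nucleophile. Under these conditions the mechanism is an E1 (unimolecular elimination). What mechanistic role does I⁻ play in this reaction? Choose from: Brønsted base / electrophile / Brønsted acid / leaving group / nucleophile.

leaving group

Step 1: The C–I bond breaks with both electrons going to the iodide; I⁻ leaves and a tertiary carbocation remains.
I⁻ departs with both electrons of the breaking σ-bond — that is the definition of a leaving group.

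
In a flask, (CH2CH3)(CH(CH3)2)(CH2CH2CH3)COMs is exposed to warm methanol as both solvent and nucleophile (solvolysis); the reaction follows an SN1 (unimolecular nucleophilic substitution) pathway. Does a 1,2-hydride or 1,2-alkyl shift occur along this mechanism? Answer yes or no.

no

The first-formed carbocation is tertiary.
No single 1,2-shift to an adjacent carbon would produce a more-substituted cation than the one already present, so no rearrangement occurs.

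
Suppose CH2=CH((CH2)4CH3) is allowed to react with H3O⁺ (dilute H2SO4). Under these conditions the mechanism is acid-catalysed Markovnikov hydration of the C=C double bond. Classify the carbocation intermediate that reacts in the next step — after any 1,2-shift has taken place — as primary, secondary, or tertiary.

Step 1: The π electrons of the C=C bond attack a proton of H3O⁺; Markovnikov addition places the new C–H on the less-substituted alkene carbon, so the positive charge ends up on the more-substituted carbon — a secondary carbocation. H2O is released.
No single 1,2-shift to an adjacent carbon would give a more-substituted cation, so no rearrangement occurs.

secondary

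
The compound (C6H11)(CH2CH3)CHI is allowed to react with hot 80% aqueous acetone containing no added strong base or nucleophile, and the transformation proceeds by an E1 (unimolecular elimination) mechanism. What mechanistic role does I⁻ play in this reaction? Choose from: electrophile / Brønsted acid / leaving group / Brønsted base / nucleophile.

Step 1: The C–I bond breaks with both electrons going to the iodide; I⁻ leaves and a secondary carbocation remains.
I⁻ departs with both electrons of the breaking σ-bond — that is the definition of a leaving group.

leaving group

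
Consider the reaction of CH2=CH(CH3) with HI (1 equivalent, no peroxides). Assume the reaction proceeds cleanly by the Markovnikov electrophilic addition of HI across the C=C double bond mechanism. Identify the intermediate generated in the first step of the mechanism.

Step 1: Electrophilic addition begins with the π(C=C) electrons forming a bond to the proton of HI. Following Markovnikov's rule, the resulting cation is secondary. The H–I bond breaks heterolytically, releasing I⁻.
After step 1 the species present is a secondary carbocation.

secondary carbocation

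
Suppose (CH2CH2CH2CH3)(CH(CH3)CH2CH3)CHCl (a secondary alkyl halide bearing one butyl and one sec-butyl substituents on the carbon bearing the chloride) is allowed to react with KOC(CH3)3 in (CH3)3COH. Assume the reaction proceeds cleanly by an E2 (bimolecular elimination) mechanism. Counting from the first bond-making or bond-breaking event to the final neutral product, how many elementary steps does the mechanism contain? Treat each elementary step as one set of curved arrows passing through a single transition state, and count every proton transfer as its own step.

Step 1: Concerted anti-periplanar elimination: (CH3)3CO⁻ abstracts a β-H while Cl⁻ leaves, and the C–H electrons become the new C=C π bond — all in a single transition state.
Total: 1 elementary step.

1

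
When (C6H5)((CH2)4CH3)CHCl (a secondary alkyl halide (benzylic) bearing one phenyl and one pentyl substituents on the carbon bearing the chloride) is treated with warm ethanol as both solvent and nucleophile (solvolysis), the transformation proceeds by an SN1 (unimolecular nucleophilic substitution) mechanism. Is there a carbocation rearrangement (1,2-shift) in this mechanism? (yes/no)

The first-formed carbocation is secondary.
No single 1,2-shift to an adjacent carbon would produce a more-substituted cation than the one already present, so no rearrangement occurs.

no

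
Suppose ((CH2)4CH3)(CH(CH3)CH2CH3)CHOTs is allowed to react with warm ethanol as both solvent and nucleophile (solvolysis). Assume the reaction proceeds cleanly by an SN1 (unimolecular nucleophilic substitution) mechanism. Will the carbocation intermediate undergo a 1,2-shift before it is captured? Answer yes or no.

yes

The first-formed carbocation is secondary.
The adjacent sec-butyl carbon already bears 2 other carbon substituents and has a hydrogen to migrate; after a 1,2-hydride shift from that carbon the positive charge sits on a tertiary centre.
Tertiary is more stable than secondary, so the shift occurs.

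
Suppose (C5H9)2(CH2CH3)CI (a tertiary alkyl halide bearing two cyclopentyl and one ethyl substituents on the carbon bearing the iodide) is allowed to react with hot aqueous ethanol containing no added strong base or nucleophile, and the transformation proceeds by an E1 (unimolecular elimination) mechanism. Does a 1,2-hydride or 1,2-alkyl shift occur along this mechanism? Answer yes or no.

The first-formed carbocation is tertiary.
No single 1,2-shift to an adjacent carbon would produce a more-substituted cation than the one already present, so no rearrangement occurs.

no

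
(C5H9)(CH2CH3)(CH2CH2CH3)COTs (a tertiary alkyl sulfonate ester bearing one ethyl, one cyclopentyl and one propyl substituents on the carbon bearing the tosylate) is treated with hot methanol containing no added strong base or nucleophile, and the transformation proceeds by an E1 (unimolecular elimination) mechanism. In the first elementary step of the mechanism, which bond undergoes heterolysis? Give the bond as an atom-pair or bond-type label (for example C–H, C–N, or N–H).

Step 1: The C–O bond breaks with both electrons going to the tosylate; TsO⁻ leaves and a tertiary carbocation remains.
The bond broken in this step is the C–O bond.

C–O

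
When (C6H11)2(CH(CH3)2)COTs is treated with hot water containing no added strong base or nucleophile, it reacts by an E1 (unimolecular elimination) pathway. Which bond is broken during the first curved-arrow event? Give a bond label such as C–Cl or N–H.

Step 1: Ionisation: the C–O σ-bond cleaves heterolytically; both bonding electrons depart with TsO⁻, leaving a tertiary carbocation at the α-carbon.
The bond broken in this step is the C–O bond.

C–O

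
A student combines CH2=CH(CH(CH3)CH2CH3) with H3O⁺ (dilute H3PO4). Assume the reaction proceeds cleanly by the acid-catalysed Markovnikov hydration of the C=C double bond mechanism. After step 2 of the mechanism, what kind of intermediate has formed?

Step 1: Protonation of the alkene by H3O⁺: the π bond acts as the nucleophile and picks up H⁺, giving the more stable (Markovnikov) secondary carbocation. H2O is released.
Step 2: Carbocation rearrangement: a 1,2-hydride shift from the adjacent sec-butyl carbon converts the initially-formed secondary cation into the more stable tertiary cation.
After step 2 the species present is a tertiary carbocation.

tertiary carbocation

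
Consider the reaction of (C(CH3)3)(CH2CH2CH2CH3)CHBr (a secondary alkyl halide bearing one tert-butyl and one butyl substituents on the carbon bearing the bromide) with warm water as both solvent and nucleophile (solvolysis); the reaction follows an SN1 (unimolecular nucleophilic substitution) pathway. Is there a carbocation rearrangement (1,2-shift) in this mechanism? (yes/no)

The first-formed carbocation is secondary.
The adjacent tert-butyl carbon has no hydrogen but bears methyl groups; migration of one methyl with its bonding pair (a 1,2-methyl shift) places the charge on a tertiary centre.
Tertiary is more stable than secondary, so the shift occurs.

yes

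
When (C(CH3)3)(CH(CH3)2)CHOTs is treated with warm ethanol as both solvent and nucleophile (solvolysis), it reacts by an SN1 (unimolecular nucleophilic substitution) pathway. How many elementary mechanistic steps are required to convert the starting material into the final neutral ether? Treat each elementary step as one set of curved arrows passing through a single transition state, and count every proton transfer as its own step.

Step 1: Unassisted departure of TsO⁻ (taking the C–O bonding pair) generates a secondary carbocation.
Step 2: A hydride (H with its bonding pair) migrates from the adjacent isopropyl carbon to the cationic centre — a 1,2-hydride shift — upgrading the secondary cation to a tertiary one.
Step 3: CH3CH2OH donates an oxygen lone pair into the empty p orbital of the cation, giving a protonated ether (an oxonium ion).
Step 4: Proton transfer from the O–H of the oxonium ion to a solvent molecule delivers the neutral ether.
Total: 4 elementary steps.

4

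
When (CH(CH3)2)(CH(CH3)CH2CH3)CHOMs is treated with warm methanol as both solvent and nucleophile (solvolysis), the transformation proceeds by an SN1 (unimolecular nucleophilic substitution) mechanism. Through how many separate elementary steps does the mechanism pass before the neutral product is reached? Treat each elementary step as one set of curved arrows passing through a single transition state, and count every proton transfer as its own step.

Step 1: The C–O bond breaks with both electrons going to the mesylate; MsO⁻ leaves and a secondary carbocation remains.
Step 2: A hydride (H with its bonding pair) migrates from the adjacent isopropyl carbon to the cationic centre — a 1,2-hydride shift — upgrading the secondary cation to a tertiary one.
Step 3: Nucleophilic capture: the oxygen of CH3OH bonds to the cationic carbon, producing an oxonium-ion intermediate.
Step 4: Proton transfer from the O–H of the oxonium ion to a solvent molecule delivers the neutral ether.
Total: 4 elementary steps.

4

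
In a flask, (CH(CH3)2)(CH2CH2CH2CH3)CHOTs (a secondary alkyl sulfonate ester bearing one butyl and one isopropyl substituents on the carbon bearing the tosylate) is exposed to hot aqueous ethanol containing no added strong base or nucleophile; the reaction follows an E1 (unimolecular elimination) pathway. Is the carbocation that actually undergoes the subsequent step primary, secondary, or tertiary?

tertiary

Step 1: Ionisation: the C–O σ-bond cleaves heterolytically; both bonding electrons depart with TsO⁻, leaving a secondary carbocation at the α-carbon.
Step 2: A 1,2-hydride shift from the adjacent isopropyl carbon moves the positive charge from the secondary centre to an adjacent carbon, generating a more stable tertiary carbocation.
The cation rearranges from secondary to tertiary via a 1,2-hydride shift from the adjacent isopropyl carbon; the tertiary cation is what reacts next.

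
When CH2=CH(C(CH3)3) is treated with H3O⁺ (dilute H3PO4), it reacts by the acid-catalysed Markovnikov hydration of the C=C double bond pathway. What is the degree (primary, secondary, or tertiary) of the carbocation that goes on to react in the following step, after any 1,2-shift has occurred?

Step 1: The π electrons of the C=C bond attack a proton of H3O⁺; Markovnikov addition places the new C–H on the less-substituted alkene carbon, so the positive charge ends up on the more-substituted carbon — a secondary carbocation. H2O is released.
Step 2: A methyl group with its bonding pair migrates from the adjacent tert-butyl carbon to the cationic centre — a 1,2-methyl shift — upgrading the secondary cation to a tertiary one.
The cation rearranges from secondary to tertiary via a 1,2-methyl shift from the adjacent tert-butyl carbon; the tertiary cation is what reacts next.

tertiary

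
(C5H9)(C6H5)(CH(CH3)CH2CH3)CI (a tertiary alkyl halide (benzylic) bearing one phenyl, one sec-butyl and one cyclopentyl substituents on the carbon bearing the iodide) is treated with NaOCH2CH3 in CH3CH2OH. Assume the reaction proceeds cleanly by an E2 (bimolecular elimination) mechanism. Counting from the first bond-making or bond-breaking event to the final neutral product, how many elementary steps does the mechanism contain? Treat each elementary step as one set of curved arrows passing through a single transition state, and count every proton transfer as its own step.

Step 1: In one step, CH3CH2O⁻ pulls off a β-proton, the C–I bond cleaves, and a C=C double bond forms between the α- and β-carbons (E2, anti elimination).
Total: 1 elementary step.

1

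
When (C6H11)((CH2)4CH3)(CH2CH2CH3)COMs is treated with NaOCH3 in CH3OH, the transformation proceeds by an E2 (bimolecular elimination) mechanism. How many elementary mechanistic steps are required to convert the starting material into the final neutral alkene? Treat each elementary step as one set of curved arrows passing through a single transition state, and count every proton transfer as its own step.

1

Step 1: In one step, CH3O⁻ pulls off a β-proton, the C–O bond cleaves, and a C=C double bond forms between the α- and β-carbons (E2, anti elimination).
Total: 1 elementary step.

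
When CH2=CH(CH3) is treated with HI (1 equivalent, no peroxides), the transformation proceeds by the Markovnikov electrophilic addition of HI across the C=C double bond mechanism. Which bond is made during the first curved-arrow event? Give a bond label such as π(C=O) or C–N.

C–H

Step 1: Protonation of the alkene by HI: the π bond acts as the nucleophile and picks up H⁺, giving the more stable (Markovnikov) secondary carbocation. The H–I bond breaks heterolytically, releasing I⁻.
The bond formed in this step is the C–H bond.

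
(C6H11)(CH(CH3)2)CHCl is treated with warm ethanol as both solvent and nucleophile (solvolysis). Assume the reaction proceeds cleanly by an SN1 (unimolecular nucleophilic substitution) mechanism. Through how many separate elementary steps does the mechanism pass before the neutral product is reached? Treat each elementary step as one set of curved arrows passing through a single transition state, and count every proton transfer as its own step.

4

Step 1: Unassisted departure of Cl⁻ (taking the C–Cl bonding pair) generates a secondary carbocation.
Step 2: Carbocation rearrangement: a 1,2-hydride shift from the adjacent cyclohexyl carbon converts the initially-formed secondary cation into the more stable tertiary cation.
Step 3: Nucleophilic capture: the oxygen of CH3CH2OH bonds to the cationic carbon, producing an oxonium-ion intermediate.
Step 4: Deprotonation of the oxonium oxygen by solvent ethanol yields the neutral ether.
Total: 4 elementary steps.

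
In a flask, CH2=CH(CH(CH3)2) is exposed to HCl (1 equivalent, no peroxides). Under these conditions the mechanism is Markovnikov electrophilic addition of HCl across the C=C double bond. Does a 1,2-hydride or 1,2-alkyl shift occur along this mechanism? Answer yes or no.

yes

The first-formed carbocation is secondary.
The adjacent isopropyl carbon already bears 2 other carbon substituents and has a hydrogen to migrate; after a 1,2-hydride shift from that carbon the positive charge sits on a tertiary centre.
Tertiary is more stable than secondary, so the shift occurs.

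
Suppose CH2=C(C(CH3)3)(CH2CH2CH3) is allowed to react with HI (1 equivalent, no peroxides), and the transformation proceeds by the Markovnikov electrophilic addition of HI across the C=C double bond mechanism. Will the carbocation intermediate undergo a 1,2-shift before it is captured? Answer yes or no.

The first-formed carbocation is tertiary.
No single 1,2-shift to an adjacent carbon would produce a more-substituted cation than the one already present, so no rearrangement occurs.

no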